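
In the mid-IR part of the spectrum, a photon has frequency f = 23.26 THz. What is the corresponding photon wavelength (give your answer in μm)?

12.9 μm

(c = 2.99792458e8 m/s.)
Convert to SI: f = 23.26 THz = 2.326e13 Hz.
Apply λ = c/f: λ = 1.289e-5 m.
Converting to μm: λ = 12.89 μm ≈ 12.9 μm.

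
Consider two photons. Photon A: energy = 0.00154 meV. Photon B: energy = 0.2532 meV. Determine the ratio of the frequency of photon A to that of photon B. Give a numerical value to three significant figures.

6.08e-3

f_A = 3.724e8 Hz (from energy = 0.00154 meV, via f = E/h).
f_B = 6.122e10 Hz (from energy = 0.2532 meV, via f = E/h).
Ratio = 3.724e8 / 6.122e10 = 6.08e-3.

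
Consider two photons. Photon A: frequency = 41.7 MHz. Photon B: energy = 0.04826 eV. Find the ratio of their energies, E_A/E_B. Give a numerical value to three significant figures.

3.57 × 10^-6

E_A = 2.763 × 10^-26 J (from frequency = 41.7 MHz, via E = hf).
E_B = 7.732 × 10^-21 J (from energy = 0.04826 eV, via E given directly).
Ratio = 2.763 × 10^-26 / 7.732 × 10^-21 = 3.57 × 10^-6.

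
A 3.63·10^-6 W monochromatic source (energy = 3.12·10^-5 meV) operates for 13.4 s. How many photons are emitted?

Total energy: E_total = P·t = 3.63·10^-6 × 13.4 = 4.864·10^-5 J.
Per-photon energy: E = 4.999·10^-27 J.
N = E_total / E_photon = 9.73·10^21.

9.73·10^21 photons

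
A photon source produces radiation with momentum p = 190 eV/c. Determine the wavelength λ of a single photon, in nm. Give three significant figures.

(h = 6.62607015e-34 J·s, c = 2.99792458e8 m/s, 1 eV = 1.602176634e-19 J.)
First convert: p = 190 eV/c = 1.0154e-25 kg·m/s.
The photon relation is λ = h/p, giving λ = 6.525e-9 m.
Converting to nm: λ = 6.525 nm ≈ 6.53 nm.

6.53 nm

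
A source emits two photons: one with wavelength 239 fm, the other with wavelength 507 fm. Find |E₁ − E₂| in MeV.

Using E = hc/λ: E₁ = 8.311 × 10^-13 J, E₂ = 3.918 × 10^-13 J.
|ΔE| = |8.311 × 10^-13 − 3.918 × 10^-13| = 4.39 × 10^-13 J = 2.74 MeV.

2.74 MeV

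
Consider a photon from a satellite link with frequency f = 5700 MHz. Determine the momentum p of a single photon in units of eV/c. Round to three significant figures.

2.36 × 10^-5 eV/c

In SI units: f = 5700 MHz = 5.7 × 10^9 Hz.
Since p = hf/c for a photon, p = 1.260 × 10^-32 kg·m/s.
Converting to eV/c: p = 2.357 × 10^-5 eV/c ≈ 2.36 × 10^-5 eV/c.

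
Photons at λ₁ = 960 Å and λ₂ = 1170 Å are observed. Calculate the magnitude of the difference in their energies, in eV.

Using E = hc/λ: E₁ = 2.069e-18 J, E₂ = 1.698e-18 J.
|ΔE| = |2.069e-18 − 1.698e-18| = 3.71e-19 J = 2.32 eV.

2.32 eV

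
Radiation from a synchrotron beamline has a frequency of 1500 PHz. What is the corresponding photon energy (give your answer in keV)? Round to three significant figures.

6.20 keV

(h = 6.62607015e-34 J·s, 1 eV = 1.602176634e-19 J.)
Convert to SI: f = 1500 PHz = 1.50e18 Hz.
Apply E = hf: E = 9.939e-16 J.
Converting to keV: E = 6.204 keV ≈ 6.20 keV.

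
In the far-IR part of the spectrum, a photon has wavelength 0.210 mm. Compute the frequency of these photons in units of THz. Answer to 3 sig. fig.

In SI units: λ = 0.210 mm = 2.10 × 10^-4 m.
Since f = c/λ for a photon, f = 1.428 × 10^12 Hz.
Converting to THz: f = 1.428 THz ≈ 1.43 THz.

1.43 THz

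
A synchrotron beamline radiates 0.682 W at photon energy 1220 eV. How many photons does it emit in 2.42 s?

8.44 × 10^15 photons

Total energy: E_total = P·t = 0.682 × 2.42 = 1.650 J.
Per-photon energy: E = 1.955 × 10^-16 J.
N = E_total / E_photon = 8.44 × 10^15.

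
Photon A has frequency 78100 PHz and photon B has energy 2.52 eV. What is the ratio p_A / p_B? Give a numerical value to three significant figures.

1.28·10^5

p_A = 1.726·10^-22 kg·m/s (from frequency = 78100 PHz, via p = hf/c).
p_B = 1.347·10^-27 kg·m/s (from energy = 2.52 eV, via p = E/c).
Ratio = 1.726·10^-22 / 1.347·10^-27 = 1.28·10^5.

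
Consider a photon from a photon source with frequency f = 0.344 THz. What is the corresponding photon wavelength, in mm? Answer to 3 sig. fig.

Take c = 2.99792458e8 m/s.
Convert to SI: f = 0.344 THz = 3.44e11 Hz.
For a photon λ = c/f, so λ = 8.715e-4 m.
Converting to mm: λ = 0.8715 mm ≈ 0.871 mm.

0.871 mm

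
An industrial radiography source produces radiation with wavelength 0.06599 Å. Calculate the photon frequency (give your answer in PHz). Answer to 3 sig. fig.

4.54 × 10^4 PHz

Take c = 2.99792458 × 10^8 m/s.
Convert to SI: λ = 0.06599 Å = 6.599 × 10^-12 m.
The photon relation is f = c/λ, giving f = 4.543 × 10^19 Hz.
Converting to PHz: f = 45430 PHz ≈ 4.54 × 10^4 PHz.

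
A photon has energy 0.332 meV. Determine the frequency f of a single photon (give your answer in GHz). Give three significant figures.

(h = 6.62607015e-34 J·s, 1 eV = 1.602176634e-19 J.)
Convert to SI: E = 0.332 meV = 5.3192e-23 J.
Apply f = E/h: f = 8.028e10 Hz.
Converting to GHz: f = 80.28 GHz ≈ 80.3 GHz.

80.3 GHz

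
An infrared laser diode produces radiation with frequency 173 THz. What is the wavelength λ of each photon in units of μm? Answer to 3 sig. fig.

1.73 μm

Use c = 2.99792458e8 m/s.
First convert: f = 173 THz = 1.73e14 Hz.
Since λ = c/f for a photon, λ = 1.733e-6 m.
Converting to μm: λ = 1.733 μm ≈ 1.73 μm.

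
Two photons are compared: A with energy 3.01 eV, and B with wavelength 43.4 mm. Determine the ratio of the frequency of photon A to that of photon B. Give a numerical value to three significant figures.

1.05·10^5

f_A = 7.278·10^14 Hz (from energy = 3.01 eV, via f = E/h).
f_B = 6.908·10^9 Hz (from wavelength = 43.4 mm, via f = c/λ).
Ratio = 7.278·10^14 / 6.908·10^9 = 1.05·10^5.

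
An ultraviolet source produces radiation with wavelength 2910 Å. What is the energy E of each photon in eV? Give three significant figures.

4.26 eV

First convert: λ = 2910 Å = 2.91e-7 m.
The photon relation is E = hc/λ, giving E = 6.826e-19 J.
Converting to eV: E = 4.261 eV ≈ 4.26 eV.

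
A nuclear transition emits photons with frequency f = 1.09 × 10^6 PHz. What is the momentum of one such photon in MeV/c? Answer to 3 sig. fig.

4.51 MeV/c

First convert: f = 1.09 × 10^6 PHz = 1.09 × 10^21 Hz.
Apply p = hf/c: p = 2.409 × 10^-21 kg·m/s.
Converting to MeV/c: p = 4.508 MeV/c ≈ 4.51 MeV/c.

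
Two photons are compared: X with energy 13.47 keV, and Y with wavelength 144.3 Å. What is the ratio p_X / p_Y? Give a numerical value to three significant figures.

157

p_X = 7.199e-24 kg·m/s (from energy = 13.47 keV, via p = E/c).
p_Y = 4.592e-26 kg·m/s (from wavelength = 144.3 Å, via p = h/λ).
Ratio = 7.199e-24 / 4.592e-26 = 157.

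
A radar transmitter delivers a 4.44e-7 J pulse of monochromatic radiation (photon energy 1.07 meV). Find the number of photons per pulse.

2.59e15 photons

Per-photon energy: E = 1.714e-22 J (from energy = 1.07 meV).
N = E_total / E_photon = 4.44e-7 J / 1.714e-22 J = 2.59e15.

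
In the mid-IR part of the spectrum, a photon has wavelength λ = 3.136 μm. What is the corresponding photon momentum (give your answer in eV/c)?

0.395 eV/c

Take h = 6.62607015 × 10^-34 J·s, c = 2.99792458 × 10^8 m/s, 1 eV = 1.602176634 × 10^-19 J.
First convert: λ = 3.136 μm = 3.136 × 10^-6 m.
Since p = h/λ for a photon, p = 2.113 × 10^-28 kg·m/s.
Converting to eV/c: p = 0.3954 eV/c ≈ 0.395 eV/c.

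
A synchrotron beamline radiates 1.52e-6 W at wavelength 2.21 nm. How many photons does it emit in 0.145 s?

Total energy: E_total = P·t = 1.52e-6 × 0.145 = 2.204e-7 J.
Per-photon energy: E = 8.988e-17 J.
N = E_total / E_photon = 2.45e9.

2.45e9 photons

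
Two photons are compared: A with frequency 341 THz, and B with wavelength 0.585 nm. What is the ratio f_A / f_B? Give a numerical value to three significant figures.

6.65·10^-4

f_A = 3.410·10^14 Hz (from frequency = 341 THz, via f given directly).
f_B = 5.125·10^17 Hz (from wavelength = 0.585 nm, via f = c/λ).
Ratio = 3.410·10^14 / 5.125·10^17 = 6.65·10^-4.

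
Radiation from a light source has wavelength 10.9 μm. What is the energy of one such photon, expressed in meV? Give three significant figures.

Take h = 6.62607015 × 10^-34 J·s, c = 2.99792458 × 10^8 m/s, 1 eV = 1.602176634 × 10^-19 J.
In SI units: λ = 10.9 μm = 1.09 × 10^-5 m.
Since E = hc/λ for a photon, E = 1.822 × 10^-20 J.
Converting to meV: E = 113.7 meV ≈ 114 meV.

114 meV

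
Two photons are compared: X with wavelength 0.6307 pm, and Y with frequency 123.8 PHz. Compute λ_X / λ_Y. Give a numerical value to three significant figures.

2.60·10^-4

λ_X = 6.307·10^-13 m (from wavelength = 0.6307 pm, via λ given directly).
λ_Y = 2.422·10^-9 m (from frequency = 123.8 PHz, via λ = c/f).
Ratio = 6.307·10^-13 / 2.422·10^-9 = 2.60·10^-4.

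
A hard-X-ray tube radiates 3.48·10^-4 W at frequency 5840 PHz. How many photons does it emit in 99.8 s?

8.98·10^12 photons

Total energy: E_total = P·t = 3.48·10^-4 × 99.8 = 0.03473 J.
Per-photon energy: E = 3.870·10^-15 J.
N = E_total / E_photon = 8.98·10^12.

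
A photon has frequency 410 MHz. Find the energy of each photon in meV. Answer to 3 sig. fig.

1.70e-3 meV

First convert: f = 410 MHz = 4.1e8 Hz.
Since E = hf for a photon, E = 2.717e-25 J.
Converting to meV: E = 0.001696 meV ≈ 1.70e-3 meV.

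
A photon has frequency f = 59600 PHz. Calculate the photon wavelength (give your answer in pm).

(c = 2.99792458·10^8 m/s.)
First convert: f = 59600 PHz = 5.96·10^19 Hz.
Since λ = c/f for a photon, λ = 5.030·10^-12 m.
Converting to pm: λ = 5.030 pm ≈ 5.03 pm.

5.03 pm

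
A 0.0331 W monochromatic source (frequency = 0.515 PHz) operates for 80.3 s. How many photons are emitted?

Total energy: E_total = P·t = 0.0331 × 80.3 = 2.658 J.
Per-photon energy: E = 3.412 × 10^-19 J.
N = E_total / E_photon = 7.79 × 10^18.

7.79 × 10^18 photons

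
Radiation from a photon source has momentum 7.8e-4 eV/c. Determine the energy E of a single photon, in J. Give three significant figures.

Use c = 2.99792458e8 m/s, 1 eV = 1.602176634e-19 J.
First convert: p = 7.8e-4 eV/c = 4.1685e-31 kg·m/s.
For a photon E = pc, so E = 1.250e-22 J.
So E ≈ 1.25e-22 J.

1.25e-22 J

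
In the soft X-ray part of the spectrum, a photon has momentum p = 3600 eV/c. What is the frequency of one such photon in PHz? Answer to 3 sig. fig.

870 PHz

Use h = 6.62607015e-34 J·s, c = 2.99792458e8 m/s, 1 eV = 1.602176634e-19 J.
Convert to SI: p = 3600 eV/c = 1.9239e-24 kg·m/s.
The photon relation is f = pc/h, giving f = 8.705e17 Hz.
Converting to PHz: f = 870.5 PHz ≈ 870 PHz.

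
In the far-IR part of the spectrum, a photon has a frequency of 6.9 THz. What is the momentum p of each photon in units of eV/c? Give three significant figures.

0.0285 eV/c

In SI units: f = 6.9 THz = 6.9·10^12 Hz.
The photon relation is p = hf/c, giving p = 1.525·10^-29 kg·m/s.
Converting to eV/c: p = 0.02854 eV/c ≈ 0.0285 eV/c.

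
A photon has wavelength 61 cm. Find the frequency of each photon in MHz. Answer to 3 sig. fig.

In SI units: λ = 61 cm = 0.61 m.
Apply f = c/λ: f = 4.915 × 10^8 Hz.
Converting to MHz: f = 491.5 MHz ≈ 491 MHz.

491 MHz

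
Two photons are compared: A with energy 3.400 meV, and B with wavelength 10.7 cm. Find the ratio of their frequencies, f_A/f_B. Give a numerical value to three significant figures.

293

f_A = 8.221·10^11 Hz (from energy = 3.400 meV, via f = E/h).
f_B = 2.802·10^9 Hz (from wavelength = 10.7 cm, via f = c/λ).
Ratio = 8.221·10^11 / 2.802·10^9 = 293.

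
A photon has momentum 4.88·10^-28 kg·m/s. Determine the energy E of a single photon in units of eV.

Take c = 2.99792458·10^8 m/s, 1 eV = 1.602176634·10^-19 J.
Since E = pc for a photon, E = 1.463·10^-19 J.
Converting to eV: E = 0.9131 eV ≈ 0.913 eV.

0.913 eV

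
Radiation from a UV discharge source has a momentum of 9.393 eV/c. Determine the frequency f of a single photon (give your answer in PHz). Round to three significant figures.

2.27 PHz

In SI units: p = 9.393 eV/c = 5.0199e-27 kg·m/s.
For a photon f = pc/h, so f = 2.271e15 Hz.
Converting to PHz: f = 2.271 PHz ≈ 2.27 PHz.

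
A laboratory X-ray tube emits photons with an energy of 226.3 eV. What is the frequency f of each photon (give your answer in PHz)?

54.7 PHz

In SI units: E = 226.3 eV = 3.6257e-17 J.
Apply f = E/h: f = 5.472e16 Hz.
Converting to PHz: f = 54.72 PHz ≈ 54.7 PHz.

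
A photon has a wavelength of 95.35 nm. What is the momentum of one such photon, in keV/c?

0.0130 keV/c

Use h = 6.62607015e-34 J·s, c = 2.99792458e8 m/s, 1 eV = 1.602176634e-19 J.
First convert: λ = 95.35 nm = 9.535e-8 m.
Since p = h/λ for a photon, p = 6.949e-27 kg·m/s.
Converting to keV/c: p = 0.01300 keV/c ≈ 0.0130 keV/c.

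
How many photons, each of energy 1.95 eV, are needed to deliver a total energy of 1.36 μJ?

4.35 × 10^12 photons

Per-photon energy: E = 3.124 × 10^-19 J (from energy = 1.95 eV).
N = E_total / E_photon = 1.36 × 10^-6 J / 3.124 × 10^-19 J = 4.35 × 10^12.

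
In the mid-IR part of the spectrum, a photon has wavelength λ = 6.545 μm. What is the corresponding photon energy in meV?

Take h = 6.62607015·10^-34 J·s, c = 2.99792458·10^8 m/s, 1 eV = 1.602176634·10^-19 J.
In SI units: λ = 6.545 μm = 6.545·10^-6 m.
Since E = hc/λ for a photon, E = 3.035·10^-20 J.
Converting to meV: E = 189.4 meV ≈ 189 meV.

189 meV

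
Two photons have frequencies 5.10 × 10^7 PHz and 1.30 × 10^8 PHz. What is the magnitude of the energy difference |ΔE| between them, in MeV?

Using E = hf: E₁ = 3.379 × 10^-11 J, E₂ = 8.614 × 10^-11 J.
|ΔE| = |3.379 × 10^-11 − 8.614 × 10^-11| = 5.23 × 10^-11 J = 327 MeV.

327 MeV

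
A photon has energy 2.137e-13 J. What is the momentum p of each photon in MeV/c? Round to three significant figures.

1.33 MeV/c

For a photon p = E/c, so p = 7.128e-22 kg·m/s.
Converting to MeV/c: p = 1.334 MeV/c ≈ 1.33 MeV/c.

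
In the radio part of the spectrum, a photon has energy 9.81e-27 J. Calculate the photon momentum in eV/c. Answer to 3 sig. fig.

The photon relation is p = E/c, giving p = 3.272e-35 kg·m/s.
Converting to eV/c: p = 6.123e-8 eV/c ≈ 6.12e-8 eV/c.

6.12e-8 eV/c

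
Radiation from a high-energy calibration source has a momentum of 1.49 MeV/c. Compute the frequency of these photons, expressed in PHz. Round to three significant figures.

3.60·10^5 PHz

In SI units: p = 1.49 MeV/c = 7.9630·10^-22 kg·m/s.
Apply f = pc/h: f = 3.603·10^20 Hz.
Converting to PHz: f = 360300 PHz ≈ 3.60·10^5 PHz.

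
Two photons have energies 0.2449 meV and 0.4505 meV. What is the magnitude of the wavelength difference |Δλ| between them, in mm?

Using λ = hc/E: λ₁ = 0.0050626 m, λ₂ = 0.0027521 m.
|Δλ| = |0.0050626 − 0.0027521| = 0.00231 m = 2.31 mm.

2.31 mm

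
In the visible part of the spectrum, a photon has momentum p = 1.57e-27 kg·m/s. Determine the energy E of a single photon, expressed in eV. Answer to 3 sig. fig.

2.94 eV

(c = 2.99792458e8 m/s, 1 eV = 1.602176634e-19 J.)
Since E = pc for a photon, E = 4.707e-19 J.
Converting to eV: E = 2.938 eV ≈ 2.94 eV.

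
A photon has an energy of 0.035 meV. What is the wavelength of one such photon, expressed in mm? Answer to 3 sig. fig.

Convert to SI: E = 0.035 meV = 5.6076e-24 J.
The photon relation is λ = hc/E, giving λ = 0.03542 m.
Converting to mm: λ = 35.42 mm ≈ 35.4 mm.

35.4 mm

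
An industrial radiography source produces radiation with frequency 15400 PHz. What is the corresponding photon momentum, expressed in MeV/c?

0.0637 MeV/c

Use h = 6.62607015·10^-34 J·s, c = 2.99792458·10^8 m/s, 1 eV = 1.602176634·10^-19 J.
Convert to SI: f = 15400 PHz = 1.54·10^19 Hz.
Apply p = hf/c: p = 3.404·10^-23 kg·m/s.
Converting to MeV/c: p = 0.06369 MeV/c ≈ 0.0637 MeV/c.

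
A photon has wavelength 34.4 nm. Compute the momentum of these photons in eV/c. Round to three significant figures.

Use h = 6.62607015 × 10^-34 J·s, c = 2.99792458 × 10^8 m/s, 1 eV = 1.602176634 × 10^-19 J.
In SI units: λ = 34.4 nm = 3.44 × 10^-8 m.
Since p = h/λ for a photon, p = 1.926 × 10^-26 kg·m/s.
Converting to eV/c: p = 36.04 eV/c ≈ 36.0 eV/c.

36.0 eV/c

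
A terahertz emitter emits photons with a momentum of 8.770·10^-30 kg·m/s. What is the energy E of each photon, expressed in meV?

Use c = 2.99792458·10^8 m/s, 1 eV = 1.602176634·10^-19 J.
Apply E = pc: E = 2.629·10^-21 J.
Converting to meV: E = 16.41 meV ≈ 16.4 meV.

16.4 meV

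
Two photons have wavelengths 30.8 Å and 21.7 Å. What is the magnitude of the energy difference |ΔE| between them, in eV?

Using E = hc/λ: E₁ = 6.449 × 10^-17 J, E₂ = 9.154 × 10^-17 J.
|ΔE| = |6.449 × 10^-17 − 9.154 × 10^-17| = 2.70 × 10^-17 J = 169 eV.

169 eV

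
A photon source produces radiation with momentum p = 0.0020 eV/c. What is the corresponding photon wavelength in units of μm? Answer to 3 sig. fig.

Take h = 6.62607015e-34 J·s, c = 2.99792458e8 m/s, 1 eV = 1.602176634e-19 J.
Convert to SI: p = 0.0020 eV/c = 1.0689e-30 kg·m/s.
Apply λ = h/p: λ = 6.199e-4 m.
Converting to μm: λ = 619.9 μm ≈ 620 μm.

620 μm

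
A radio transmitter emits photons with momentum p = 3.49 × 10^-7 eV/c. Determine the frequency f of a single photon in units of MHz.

84.4 MHz

Take h = 6.62607015 × 10^-34 J·s, c = 2.99792458 × 10^8 m/s, 1 eV = 1.602176634 × 10^-19 J.
In SI units: p = 3.49 × 10^-7 eV/c = 1.8652 × 10^-34 kg·m/s.
For a photon f = pc/h, so f = 8.439 × 10^7 Hz.
Converting to MHz: f = 84.39 MHz ≈ 84.4 MHz.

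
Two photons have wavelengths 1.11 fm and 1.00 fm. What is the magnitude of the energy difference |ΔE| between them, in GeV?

0.123 GeV

Using E = hc/λ: E₁ = 1.790e-10 J, E₂ = 1.986e-10 J.
|ΔE| = |1.790e-10 − 1.986e-10| = 1.97e-11 J = 0.123 GeV.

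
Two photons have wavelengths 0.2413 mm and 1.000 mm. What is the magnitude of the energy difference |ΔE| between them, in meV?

Using E = hc/λ: E₁ = 8.2323e-22 J, E₂ = 1.9864e-22 J.
|ΔE| = |8.2323e-22 − 1.9864e-22| = 6.25e-22 J = 3.90 meV.

3.90 meV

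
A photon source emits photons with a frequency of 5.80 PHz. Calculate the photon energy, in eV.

In SI units: f = 5.80 PHz = 5.80e15 Hz.
Since E = hf for a photon, E = 3.843e-18 J.
Converting to eV: E = 23.99 eV ≈ 24.0 eV.

24.0 eV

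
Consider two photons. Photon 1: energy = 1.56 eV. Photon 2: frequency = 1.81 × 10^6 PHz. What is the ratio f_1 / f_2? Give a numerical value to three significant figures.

f_1 = 3.772 × 10^14 Hz (from energy = 1.56 eV, via f = E/h).
f_2 = 1.810 × 10^21 Hz (from frequency = 1.81 × 10^6 PHz, via f given directly).
Ratio = 3.772 × 10^14 / 1.810 × 10^21 = 2.08 × 10^-7.

2.08 × 10^-7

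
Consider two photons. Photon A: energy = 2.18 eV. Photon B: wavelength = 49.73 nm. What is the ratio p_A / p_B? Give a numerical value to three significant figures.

p_A = 1.165 × 10^-27 kg·m/s (from energy = 2.18 eV, via p = E/c).
p_B = 1.332 × 10^-26 kg·m/s (from wavelength = 49.73 nm, via p = h/λ).
Ratio = 1.165 × 10^-27 / 1.332 × 10^-26 = 0.0874.

0.0874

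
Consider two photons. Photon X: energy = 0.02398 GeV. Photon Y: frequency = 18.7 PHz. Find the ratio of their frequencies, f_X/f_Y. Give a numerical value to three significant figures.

3.10 × 10^5

f_X = 5.798 × 10^21 Hz (from energy = 0.02398 GeV, via f = E/h).
f_Y = 1.870 × 10^16 Hz (from frequency = 18.7 PHz, via f given directly).
Ratio = 5.798 × 10^21 / 1.870 × 10^16 = 3.10 × 10^5.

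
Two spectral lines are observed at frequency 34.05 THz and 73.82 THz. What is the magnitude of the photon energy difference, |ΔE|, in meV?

164 meV

Using E = hf: E₁ = 2.2562·10^-20 J, E₂ = 4.8914·10^-20 J.
|ΔE| = |2.2562·10^-20 − 4.8914·10^-20| = 2.64·10^-20 J = 164 meV.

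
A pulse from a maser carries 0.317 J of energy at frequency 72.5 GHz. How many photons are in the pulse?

6.60e21 photons

Per-photon energy: E = 4.804e-23 J (from frequency = 72.5 GHz).
N = E_total / E_photon = 0.317 J / 4.804e-23 J = 6.60e21.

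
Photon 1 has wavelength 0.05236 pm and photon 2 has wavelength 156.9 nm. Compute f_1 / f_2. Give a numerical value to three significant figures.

3.00e6

f_1 = 5.726e21 Hz (from wavelength = 0.05236 pm, via f = c/λ).
f_2 = 1.911e15 Hz (from wavelength = 156.9 nm, via f = c/λ).
Ratio = 5.726e21 / 1.911e15 = 3.00e6.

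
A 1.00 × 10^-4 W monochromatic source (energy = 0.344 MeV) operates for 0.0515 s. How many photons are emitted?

9.34 × 10^7 photons

Total energy: E_total = P·t = 1.00 × 10^-4 × 0.0515 = 5.150 × 10^-6 J.
Per-photon energy: E = 5.511 × 10^-14 J.
N = E_total / E_photon = 9.34 × 10^7.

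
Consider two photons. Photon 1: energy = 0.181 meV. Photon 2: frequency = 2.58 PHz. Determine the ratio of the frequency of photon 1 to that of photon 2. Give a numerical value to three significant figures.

1.70·10^-5

f_1 = 4.377·10^10 Hz (from energy = 0.181 meV, via f = E/h).
f_2 = 2.580·10^15 Hz (from frequency = 2.58 PHz, via f given directly).
Ratio = 4.377·10^10 / 2.580·10^15 = 1.70·10^-5.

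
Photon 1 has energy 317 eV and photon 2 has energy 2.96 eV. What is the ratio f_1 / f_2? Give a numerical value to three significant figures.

107

f_1 = 7.665 × 10^16 Hz (from energy = 317 eV, via f = E/h).
f_2 = 7.157 × 10^14 Hz (from energy = 2.96 eV, via f = E/h).
Ratio = 7.665 × 10^16 / 7.157 × 10^14 = 107.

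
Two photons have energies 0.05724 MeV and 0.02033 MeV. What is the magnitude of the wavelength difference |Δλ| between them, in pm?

Using λ = hc/E: λ₁ = 2.1660e-11 m, λ₂ = 6.0986e-11 m.
|Δλ| = |2.1660e-11 − 6.0986e-11| = 3.93e-11 m = 39.3 pm.

39.3 pm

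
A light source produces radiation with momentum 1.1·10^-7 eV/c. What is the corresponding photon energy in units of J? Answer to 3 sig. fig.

1.76·10^-26 J

Take c = 2.99792458·10^8 m/s, 1 eV = 1.602176634·10^-19 J.
In SI units: p = 1.1·10^-7 eV/c = 5.8787·10^-35 kg·m/s.
Since E = pc for a photon, E = 1.762·10^-26 J.
So E ≈ 1.76·10^-26 J.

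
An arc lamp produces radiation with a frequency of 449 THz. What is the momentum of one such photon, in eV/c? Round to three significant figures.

1.86 eV/c

Convert to SI: f = 449 THz = 4.49 × 10^14 Hz.
Since p = hf/c for a photon, p = 9.924 × 10^-28 kg·m/s.
Converting to eV/c: p = 1.857 eV/c ≈ 1.86 eV/c.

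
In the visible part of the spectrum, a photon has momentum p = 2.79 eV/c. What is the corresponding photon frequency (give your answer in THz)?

(h = 6.62607015e-34 J·s, c = 2.99792458e8 m/s, 1 eV = 1.602176634e-19 J.)
First convert: p = 2.79 eV/c = 1.4911e-27 kg·m/s.
Apply f = pc/h: f = 6.746e14 Hz.
Converting to THz: f = 674.6 THz ≈ 675 THz.

675 THz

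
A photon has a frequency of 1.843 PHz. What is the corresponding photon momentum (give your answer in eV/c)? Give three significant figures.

7.62 eV/c

Take h = 6.62607015e-34 J·s, c = 2.99792458e8 m/s, 1 eV = 1.602176634e-19 J.
First convert: f = 1.843 PHz = 1.843e15 Hz.
For a photon p = hf/c, so p = 4.073e-27 kg·m/s.
Converting to eV/c: p = 7.622 eV/c ≈ 7.62 eV/c.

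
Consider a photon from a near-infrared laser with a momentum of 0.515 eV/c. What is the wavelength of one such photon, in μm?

First convert: p = 0.515 eV/c = 2.7523e-28 kg·m/s.
For a photon λ = h/p, so λ = 2.407e-6 m.
Converting to μm: λ = 2.407 μm ≈ 2.41 μm.

2.41 μm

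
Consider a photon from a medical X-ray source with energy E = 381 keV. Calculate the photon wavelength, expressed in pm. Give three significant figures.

3.25 pm

In SI units: E = 381 keV = 6.1043·10^-14 J.
Since λ = hc/E for a photon, λ = 3.254·10^-12 m.
Converting to pm: λ = 3.254 pm ≈ 3.25 pm.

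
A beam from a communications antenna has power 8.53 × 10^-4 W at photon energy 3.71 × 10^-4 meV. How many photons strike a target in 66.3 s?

9.51 × 10^23 photons

Total energy: E_total = P·t = 8.53 × 10^-4 × 66.3 = 0.05655 J.
Per-photon energy: E = 5.944 × 10^-26 J.
N = E_total / E_photon = 9.51 × 10^23.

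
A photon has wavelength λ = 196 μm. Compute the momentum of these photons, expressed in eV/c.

6.33e-3 eV/c

In SI units: λ = 196 μm = 1.96e-4 m.
For a photon p = h/λ, so p = 3.381e-30 kg·m/s.
Converting to eV/c: p = 0.006326 eV/c ≈ 6.33e-3 eV/c.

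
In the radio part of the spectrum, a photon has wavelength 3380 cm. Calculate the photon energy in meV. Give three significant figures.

Take h = 6.62607015e-34 J·s, c = 2.99792458e8 m/s, 1 eV = 1.602176634e-19 J.
In SI units: λ = 3380 cm = 33.8 m.
The photon relation is E = hc/λ, giving E = 5.877e-27 J.
Converting to meV: E = 3.668e-5 meV ≈ 3.67e-5 meV.

3.67e-5 meV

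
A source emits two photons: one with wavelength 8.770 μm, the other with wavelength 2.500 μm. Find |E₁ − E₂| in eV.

0.355 eV

Using E = hc/λ: E₁ = 2.2650 × 10^-20 J, E₂ = 7.9458 × 10^-20 J.
|ΔE| = |2.2650 × 10^-20 − 7.9458 × 10^-20| = 5.68 × 10^-20 J = 0.355 eV.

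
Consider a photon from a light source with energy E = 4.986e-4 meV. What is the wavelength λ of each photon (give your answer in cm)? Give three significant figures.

Convert to SI: E = 4.986e-4 meV = 7.9885e-26 J.
Apply λ = hc/E: λ = 2.487 m.
Converting to cm: λ = 248.7 cm ≈ 249 cm.

249 cm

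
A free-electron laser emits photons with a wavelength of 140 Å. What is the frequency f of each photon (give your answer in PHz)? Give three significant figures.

21.4 PHz

(c = 2.99792458 × 10^8 m/s.)
In SI units: λ = 140 Å = 1.4 × 10^-8 m.
Since f = c/λ for a photon, f = 2.141 × 10^16 Hz.
Converting to PHz: f = 21.41 PHz ≈ 21.4 PHz.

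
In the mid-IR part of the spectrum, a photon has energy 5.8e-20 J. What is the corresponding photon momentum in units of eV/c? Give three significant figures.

0.362 eV/c

(c = 2.99792458e8 m/s, 1 eV = 1.602176634e-19 J.)
Since p = E/c for a photon, p = 1.935e-28 kg·m/s.
Converting to eV/c: p = 0.3620 eV/c ≈ 0.362 eV/c.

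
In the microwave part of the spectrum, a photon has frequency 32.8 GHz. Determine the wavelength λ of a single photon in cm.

0.914 cm

Take c = 2.99792458 × 10^8 m/s.
In SI units: f = 32.8 GHz = 3.28 × 10^10 Hz.
Apply λ = c/f: λ = 0.009140 m.
Converting to cm: λ = 0.9140 cm ≈ 0.914 cm.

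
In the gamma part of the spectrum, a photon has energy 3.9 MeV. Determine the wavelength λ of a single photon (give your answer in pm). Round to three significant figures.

0.318 pm

Convert to SI: E = 3.9 MeV = 6.2485e-13 J.
Since λ = hc/E for a photon, λ = 3.179e-13 m.
Converting to pm: λ = 0.3179 pm ≈ 0.318 pm.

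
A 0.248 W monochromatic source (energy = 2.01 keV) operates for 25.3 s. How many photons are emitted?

1.95e16 photons

Total energy: E_total = P·t = 0.248 × 25.3 = 6.274 J.
Per-photon energy: E = 3.220e-16 J.
N = E_total / E_photon = 1.95e16.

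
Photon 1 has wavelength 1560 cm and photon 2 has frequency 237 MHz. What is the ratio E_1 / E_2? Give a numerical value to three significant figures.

0.0811

E_1 = 1.273e-26 J (from wavelength = 1560 cm, via E = hc/λ).
E_2 = 1.570e-25 J (from frequency = 237 MHz, via E = hf).
Ratio = 1.273e-26 / 1.570e-25 = 0.0811.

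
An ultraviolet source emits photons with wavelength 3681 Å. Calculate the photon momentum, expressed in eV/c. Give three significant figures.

Convert to SI: λ = 3681 Å = 3.681 × 10^-7 m.
Since p = h/λ for a photon, p = 1.800 × 10^-27 kg·m/s.
Converting to eV/c: p = 3.368 eV/c ≈ 3.37 eV/c.

3.37 eV/c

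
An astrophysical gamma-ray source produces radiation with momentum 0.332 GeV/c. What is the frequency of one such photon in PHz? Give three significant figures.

Convert to SI: p = 0.332 GeV/c = 1.7743 × 10^-19 kg·m/s.
Since f = pc/h for a photon, f = 8.028 × 10^22 Hz.
Converting to PHz: f = 8.028 × 10^7 PHz ≈ 8.03 × 10^7 PHz.

8.03 × 10^7 PHz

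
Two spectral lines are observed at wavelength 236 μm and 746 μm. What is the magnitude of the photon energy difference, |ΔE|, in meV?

3.59 meV

Using E = hc/λ: E₁ = 8.417e-22 J, E₂ = 2.663e-22 J.
|ΔE| = |8.417e-22 − 2.663e-22| = 5.75e-22 J = 3.59 meV.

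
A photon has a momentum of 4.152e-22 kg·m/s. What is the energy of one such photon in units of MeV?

0.777 MeV

For a photon E = pc, so E = 1.245e-13 J.
Converting to MeV: E = 0.7769 MeV ≈ 0.777 MeV.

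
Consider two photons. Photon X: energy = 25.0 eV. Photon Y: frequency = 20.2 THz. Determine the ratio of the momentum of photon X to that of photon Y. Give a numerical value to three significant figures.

p_X = 1.336e-26 kg·m/s (from energy = 25.0 eV, via p = E/c).
p_Y = 4.465e-29 kg·m/s (from frequency = 20.2 THz, via p = hf/c).
Ratio = 1.336e-26 / 4.465e-29 = 299.

299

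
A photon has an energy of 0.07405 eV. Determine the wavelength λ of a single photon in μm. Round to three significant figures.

Take h = 6.62607015 × 10^-34 J·s, c = 2.99792458 × 10^8 m/s, 1 eV = 1.602176634 × 10^-19 J.
First convert: E = 0.07405 eV = 1.1864 × 10^-20 J.
For a photon λ = hc/E, so λ = 1.674 × 10^-5 m.
Converting to μm: λ = 16.74 μm ≈ 16.7 μm.

16.7 μm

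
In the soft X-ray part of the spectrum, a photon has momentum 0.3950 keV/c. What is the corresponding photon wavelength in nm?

Convert to SI: p = 0.3950 keV/c = 2.1110 × 10^-25 kg·m/s.
The photon relation is λ = h/p, giving λ = 3.139 × 10^-9 m.
Converting to nm: λ = 3.139 nm ≈ 3.14 nm.

3.14 nm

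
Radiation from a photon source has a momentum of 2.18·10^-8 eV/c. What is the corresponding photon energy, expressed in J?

Convert to SI: p = 2.18·10^-8 eV/c = 1.1651·10^-35 kg·m/s.
Since E = pc for a photon, E = 3.493·10^-27 J.
So E ≈ 3.49·10^-27 J.

3.49·10^-27 J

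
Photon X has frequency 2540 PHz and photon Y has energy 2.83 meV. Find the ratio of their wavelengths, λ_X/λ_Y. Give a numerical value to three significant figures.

2.69e-7

λ_X = 1.180e-10 m (from frequency = 2540 PHz, via λ = c/f).
λ_Y = 4.381e-4 m (from energy = 2.83 meV, via λ = hc/E).
Ratio = 1.180e-10 / 4.381e-4 = 2.69e-7.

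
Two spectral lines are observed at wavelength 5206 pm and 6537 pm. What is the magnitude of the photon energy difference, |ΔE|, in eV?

Using E = hc/λ: E₁ = 3.8157e-17 J, E₂ = 3.0388e-17 J.
|ΔE| = |3.8157e-17 − 3.0388e-17| = 7.77e-18 J = 48.5 eV.

48.5 eV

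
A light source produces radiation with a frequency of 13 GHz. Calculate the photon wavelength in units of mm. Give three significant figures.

In SI units: f = 13 GHz = 1.3·10^10 Hz.
For a photon λ = c/f, so λ = 0.02306 m.
Converting to mm: λ = 23.06 mm ≈ 23.1 mm.

23.1 mm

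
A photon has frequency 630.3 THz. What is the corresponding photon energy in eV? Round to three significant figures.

2.61 eV

In SI units: f = 630.3 THz = 6.303 × 10^14 Hz.
The photon relation is E = hf, giving E = 4.176 × 10^-19 J.
Converting to eV: E = 2.607 eV ≈ 2.61 eV.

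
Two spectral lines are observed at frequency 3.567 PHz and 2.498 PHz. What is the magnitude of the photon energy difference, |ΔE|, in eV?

Using E = hf: E₁ = 2.3635 × 10^-18 J, E₂ = 1.6552 × 10^-18 J.
|ΔE| = |2.3635 × 10^-18 − 1.6552 × 10^-18| = 7.08 × 10^-19 J = 4.42 eV.

4.42 eV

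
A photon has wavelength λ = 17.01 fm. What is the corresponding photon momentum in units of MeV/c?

72.9 MeV/c

(h = 6.62607015 × 10^-34 J·s, c = 2.99792458 × 10^8 m/s, 1 eV = 1.602176634 × 10^-19 J.)
First convert: λ = 17.01 fm = 1.701 × 10^-14 m.
For a photon p = h/λ, so p = 3.895 × 10^-20 kg·m/s.
Converting to MeV/c: p = 72.89 MeV/c ≈ 72.9 MeV/c.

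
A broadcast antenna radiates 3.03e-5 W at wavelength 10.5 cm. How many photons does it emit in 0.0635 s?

1.02e18 photons

Total energy: E_total = P·t = 3.03e-5 × 0.0635 = 1.924e-6 J.
Per-photon energy: E = 1.892e-24 J.
N = E_total / E_photon = 1.02e18.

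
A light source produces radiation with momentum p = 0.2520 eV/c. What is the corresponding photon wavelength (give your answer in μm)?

(h = 6.62607015 × 10^-34 J·s, c = 2.99792458 × 10^8 m/s, 1 eV = 1.602176634 × 10^-19 J.)
First convert: p = 0.2520 eV/c = 1.3468 × 10^-28 kg·m/s.
For a photon λ = h/p, so λ = 4.920 × 10^-6 m.
Converting to μm: λ = 4.920 μm ≈ 4.92 μm.

4.92 μm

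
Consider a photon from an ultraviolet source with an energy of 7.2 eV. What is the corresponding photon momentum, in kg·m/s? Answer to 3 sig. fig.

3.85e-27 kg·m/s

Use c = 2.99792458e8 m/s, 1 eV = 1.602176634e-19 J.
In SI units: E = 7.2 eV = 1.1536e-18 J.
Since p = E/c for a photon, p = 3.848e-27 kg·m/s.
So p ≈ 3.85e-27 kg·m/s.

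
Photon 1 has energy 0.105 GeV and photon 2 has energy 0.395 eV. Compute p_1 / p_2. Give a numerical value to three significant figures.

2.66·10^8

p_1 = 5.612·10^-20 kg·m/s (from energy = 0.105 GeV, via p = E/c).
p_2 = 2.111·10^-28 kg·m/s (from energy = 0.395 eV, via p = E/c).
Ratio = 5.612·10^-20 / 2.111·10^-28 = 2.66·10^8.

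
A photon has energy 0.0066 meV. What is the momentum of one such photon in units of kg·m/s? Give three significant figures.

First convert: E = 0.0066 meV = 1.0574e-24 J.
The photon relation is p = E/c, giving p = 3.527e-33 kg·m/s.
So p ≈ 3.53e-33 kg·m/s.

3.53e-33 kg·m/s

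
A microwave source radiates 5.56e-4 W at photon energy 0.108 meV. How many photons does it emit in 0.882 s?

Total energy: E_total = P·t = 5.56e-4 × 0.882 = 4.904e-4 J.
Per-photon energy: E = 1.730e-23 J.
N = E_total / E_photon = 2.83e19.

2.83e19 photons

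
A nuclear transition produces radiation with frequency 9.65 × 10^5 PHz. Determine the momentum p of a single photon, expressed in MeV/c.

3.99 MeV/c

Convert to SI: f = 9.65 × 10^5 PHz = 9.65 × 10^20 Hz.
The photon relation is p = hf/c, giving p = 2.133 × 10^-21 kg·m/s.
Converting to MeV/c: p = 3.991 MeV/c ≈ 3.99 MeV/c.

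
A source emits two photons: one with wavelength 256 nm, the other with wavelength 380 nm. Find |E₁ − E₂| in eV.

Using E = hc/λ: E₁ = 7.760 × 10^-19 J, E₂ = 5.227 × 10^-19 J.
|ΔE| = |7.760 × 10^-19 − 5.227 × 10^-19| = 2.53 × 10^-19 J = 1.58 eV.

1.58 eV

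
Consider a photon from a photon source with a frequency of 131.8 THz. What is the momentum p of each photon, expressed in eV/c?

0.545 eV/c

First convert: f = 131.8 THz = 1.318 × 10^14 Hz.
Apply p = hf/c: p = 2.913 × 10^-28 kg·m/s.
Converting to eV/c: p = 0.5451 eV/c ≈ 0.545 eV/c.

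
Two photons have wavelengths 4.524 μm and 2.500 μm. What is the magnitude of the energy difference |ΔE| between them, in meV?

Using E = hc/λ: E₁ = 4.3909 × 10^-20 J, E₂ = 7.9458 × 10^-20 J.
|ΔE| = |4.3909 × 10^-20 − 7.9458 × 10^-20| = 3.55 × 10^-20 J = 222 meV.

222 meV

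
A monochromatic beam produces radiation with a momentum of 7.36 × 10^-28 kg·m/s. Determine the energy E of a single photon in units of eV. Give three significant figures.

1.38 eV

Use c = 2.99792458 × 10^8 m/s, 1 eV = 1.602176634 × 10^-19 J.
Apply E = pc: E = 2.206 × 10^-19 J.
Converting to eV: E = 1.377 eV ≈ 1.38 eV.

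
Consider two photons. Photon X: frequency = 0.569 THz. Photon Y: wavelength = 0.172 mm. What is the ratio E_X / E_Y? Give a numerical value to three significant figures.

0.326

E_X = 3.770 × 10^-22 J (from frequency = 0.569 THz, via E = hf).
E_Y = 1.155 × 10^-21 J (from wavelength = 0.172 mm, via E = hc/λ).
Ratio = 3.770 × 10^-22 / 1.155 × 10^-21 = 0.326.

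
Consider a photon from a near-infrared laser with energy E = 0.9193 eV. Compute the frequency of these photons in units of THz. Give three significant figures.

222 THz

Convert to SI: E = 0.9193 eV = 1.4729e-19 J.
Apply f = E/h: f = 2.223e14 Hz.
Converting to THz: f = 222.3 THz ≈ 222 THz.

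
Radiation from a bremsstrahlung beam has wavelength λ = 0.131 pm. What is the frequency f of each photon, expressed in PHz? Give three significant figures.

2.29 × 10^6 PHz

(c = 2.99792458 × 10^8 m/s.)
In SI units: λ = 0.131 pm = 1.31 × 10^-13 m.
The photon relation is f = c/λ, giving f = 2.288 × 10^21 Hz.
Converting to PHz: f = 2.288 × 10^6 PHz ≈ 2.29 × 10^6 PHz.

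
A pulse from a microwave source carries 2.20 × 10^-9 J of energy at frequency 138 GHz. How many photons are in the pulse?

Per-photon energy: E = 9.144 × 10^-23 J (from frequency = 138 GHz).
N = E_total / E_photon = 2.20 × 10^-9 J / 9.144 × 10^-23 J = 2.41 × 10^13.

2.41 × 10^13 photons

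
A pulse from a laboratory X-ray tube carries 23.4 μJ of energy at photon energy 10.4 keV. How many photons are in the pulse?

1.40e10 photons

Per-photon energy: E = 1.666e-15 J (from energy = 10.4 keV).
N = E_total / E_photon = 2.34e-5 J / 1.666e-15 J = 1.40e10.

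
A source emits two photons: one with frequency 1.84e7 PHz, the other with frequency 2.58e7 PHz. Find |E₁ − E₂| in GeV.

Using E = hf: E₁ = 1.219e-11 J, E₂ = 1.710e-11 J.
|ΔE| = |1.219e-11 − 1.710e-11| = 4.90e-12 J = 0.0306 GeV.

0.0306 GeV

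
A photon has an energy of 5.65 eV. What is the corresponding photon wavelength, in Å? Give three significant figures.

In SI units: E = 5.65 eV = 9.0523 × 10^-19 J.
The photon relation is λ = hc/E, giving λ = 2.194 × 10^-7 m.
Converting to Å: λ = 2194 Å ≈ 2190 Å.

2190 Å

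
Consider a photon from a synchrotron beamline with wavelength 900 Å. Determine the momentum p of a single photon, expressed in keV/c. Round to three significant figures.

0.0138 keV/c

In SI units: λ = 900 Å = 9.0 × 10^-8 m.
Apply p = h/λ: p = 7.362 × 10^-27 kg·m/s.
Converting to keV/c: p = 0.01378 keV/c ≈ 0.0138 keV/c.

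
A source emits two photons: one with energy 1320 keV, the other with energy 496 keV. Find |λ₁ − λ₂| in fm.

Using λ = hc/E: λ₁ = 9.393e-13 m, λ₂ = 2.500e-12 m.
|Δλ| = |9.393e-13 − 2.500e-12| = 1.56e-12 m = 1560 fm.

1560 fm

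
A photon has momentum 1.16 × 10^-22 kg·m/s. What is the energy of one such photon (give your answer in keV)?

Apply E = pc: E = 3.478 × 10^-14 J.
Converting to keV: E = 217.1 keV ≈ 217 keV.

217 keV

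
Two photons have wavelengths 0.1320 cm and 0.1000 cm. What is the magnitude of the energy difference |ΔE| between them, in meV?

0.301 meV

Using E = hc/λ: E₁ = 1.5049e-22 J, E₂ = 1.9864e-22 J.
|ΔE| = |1.5049e-22 − 1.9864e-22| = 4.82e-23 J = 0.301 meV.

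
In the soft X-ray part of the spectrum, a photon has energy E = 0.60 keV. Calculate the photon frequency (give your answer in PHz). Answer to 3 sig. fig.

(h = 6.62607015 × 10^-34 J·s, 1 eV = 1.602176634 × 10^-19 J.)
In SI units: E = 0.60 keV = 9.6131 × 10^-17 J.
Apply f = E/h: f = 1.451 × 10^17 Hz.
Converting to PHz: f = 145.1 PHz ≈ 145 PHz.

145 PHz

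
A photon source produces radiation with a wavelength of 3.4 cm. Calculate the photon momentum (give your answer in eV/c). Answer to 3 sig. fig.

(h = 6.62607015e-34 J·s, c = 2.99792458e8 m/s, 1 eV = 1.602176634e-19 J.)
In SI units: λ = 3.4 cm = 0.034 m.
The photon relation is p = h/λ, giving p = 1.949e-32 kg·m/s.
Converting to eV/c: p = 3.647e-5 eV/c ≈ 3.65e-5 eV/c.

3.65e-5 eV/c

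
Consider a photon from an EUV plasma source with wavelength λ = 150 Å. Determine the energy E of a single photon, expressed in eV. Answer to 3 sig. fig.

82.7 eV

Take h = 6.62607015 × 10^-34 J·s, c = 2.99792458 × 10^8 m/s, 1 eV = 1.602176634 × 10^-19 J.
First convert: λ = 150 Å = 1.50 × 10^-8 m.
For a photon E = hc/λ, so E = 1.324 × 10^-17 J.
Converting to eV: E = 82.66 eV ≈ 82.7 eV.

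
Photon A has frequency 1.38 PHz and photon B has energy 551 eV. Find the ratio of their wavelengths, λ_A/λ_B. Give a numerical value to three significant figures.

λ_A = 2.172 × 10^-7 m (from frequency = 1.38 PHz, via λ = c/f).
λ_B = 2.250 × 10^-9 m (from energy = 551 eV, via λ = hc/E).
Ratio = 2.172 × 10^-7 / 2.250 × 10^-9 = 96.5.

96.5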